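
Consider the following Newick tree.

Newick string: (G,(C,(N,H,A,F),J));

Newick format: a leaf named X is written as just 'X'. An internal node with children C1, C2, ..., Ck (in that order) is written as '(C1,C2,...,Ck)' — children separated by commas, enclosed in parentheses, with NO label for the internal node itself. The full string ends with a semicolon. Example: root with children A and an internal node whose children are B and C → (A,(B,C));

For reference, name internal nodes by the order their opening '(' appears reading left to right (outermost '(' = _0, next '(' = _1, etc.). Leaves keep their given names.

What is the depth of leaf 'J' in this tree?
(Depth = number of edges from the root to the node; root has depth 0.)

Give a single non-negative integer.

Newick: (G,(C,(N,H,A,F),J));
Naming internals by '(' encounter order: outermost '(' = _0, next = _1, ...
Query node: J
Path from root: _0 -> _1 -> J
Depth of J: 2 (number of edges from root)

Answer: 2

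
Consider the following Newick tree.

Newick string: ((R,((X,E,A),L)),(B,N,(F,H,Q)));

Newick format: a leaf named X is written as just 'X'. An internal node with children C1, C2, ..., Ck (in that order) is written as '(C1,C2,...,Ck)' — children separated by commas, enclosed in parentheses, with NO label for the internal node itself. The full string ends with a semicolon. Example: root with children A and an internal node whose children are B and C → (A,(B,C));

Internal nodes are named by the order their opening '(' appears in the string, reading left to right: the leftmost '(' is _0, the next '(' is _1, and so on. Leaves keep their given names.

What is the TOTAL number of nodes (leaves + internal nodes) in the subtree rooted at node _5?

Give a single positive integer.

Answer: 4

Derivation:
Newick: ((R,((X,E,A),L)),(B,N,(F,H,Q)));
Locate _5: it is the '(' at position 22 (the 6th '(' reading left to right).
Query: subtree rooted at _5
_5: subtree_size = 1 + 3
  F: subtree_size = 1 + 0
  H: subtree_size = 1 + 0
  Q: subtree_size = 1 + 0
Total subtree size of _5: 4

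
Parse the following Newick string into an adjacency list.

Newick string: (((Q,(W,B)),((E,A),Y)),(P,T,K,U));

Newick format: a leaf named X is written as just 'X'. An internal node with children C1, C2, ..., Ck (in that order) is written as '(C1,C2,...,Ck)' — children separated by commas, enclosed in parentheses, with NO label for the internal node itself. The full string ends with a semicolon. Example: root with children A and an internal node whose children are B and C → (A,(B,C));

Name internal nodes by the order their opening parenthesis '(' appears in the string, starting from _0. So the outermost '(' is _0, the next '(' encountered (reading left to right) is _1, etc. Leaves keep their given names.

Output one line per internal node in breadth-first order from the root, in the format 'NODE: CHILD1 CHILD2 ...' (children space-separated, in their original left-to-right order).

Answer: _0: _1 _6
_1: _2 _4
_6: P T K U
_2: Q _3
_4: _5 Y
_3: W B
_5: E A

Derivation:
Input: (((Q,(W,B)),((E,A),Y)),(P,T,K,U));
Scanning left-to-right, naming '(' by encounter order:
  pos 0: '(' -> open internal node _0 (depth 1)
  pos 1: '(' -> open internal node _1 (depth 2)
  pos 2: '(' -> open internal node _2 (depth 3)
  pos 5: '(' -> open internal node _3 (depth 4)
  pos 9: ')' -> close internal node _3 (now at depth 3)
  pos 10: ')' -> close internal node _2 (now at depth 2)
  pos 12: '(' -> open internal node _4 (depth 3)
  pos 13: '(' -> open internal node _5 (depth 4)
  pos 17: ')' -> close internal node _5 (now at depth 3)
  pos 20: ')' -> close internal node _4 (now at depth 2)
  pos 21: ')' -> close internal node _1 (now at depth 1)
  pos 23: '(' -> open internal node _6 (depth 2)
  pos 31: ')' -> close internal node _6 (now at depth 1)
  pos 32: ')' -> close internal node _0 (now at depth 0)
Total internal nodes: 7
BFS adjacency from root:
  _0: _1 _6
  _1: _2 _4
  _6: P T K U
  _2: Q _3
  _4: _5 Y
  _3: W B
  _5: E A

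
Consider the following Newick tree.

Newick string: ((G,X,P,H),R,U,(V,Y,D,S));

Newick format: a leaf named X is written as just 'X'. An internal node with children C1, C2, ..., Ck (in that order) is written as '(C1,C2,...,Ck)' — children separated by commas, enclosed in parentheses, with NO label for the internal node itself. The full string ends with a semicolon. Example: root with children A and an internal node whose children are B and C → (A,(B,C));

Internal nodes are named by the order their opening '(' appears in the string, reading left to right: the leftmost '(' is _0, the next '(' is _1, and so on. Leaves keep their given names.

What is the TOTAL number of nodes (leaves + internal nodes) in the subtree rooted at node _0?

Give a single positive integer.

Answer: 13

Derivation:
Newick: ((G,X,P,H),R,U,(V,Y,D,S));
Locate _0: it is the '(' at position 0 (the 1st '(' reading left to right).
Query: subtree rooted at _0
_0: subtree_size = 1 + 12
  _1: subtree_size = 1 + 4
    G: subtree_size = 1 + 0
    X: subtree_size = 1 + 0
    P: subtree_size = 1 + 0
    H: subtree_size = 1 + 0
  R: subtree_size = 1 + 0
  U: subtree_size = 1 + 0
  _2: subtree_size = 1 + 4
    V: subtree_size = 1 + 0
    Y: subtree_size = 1 + 0
    D: subtree_size = 1 + 0
    S: subtree_size = 1 + 0
Total subtree size of _0: 13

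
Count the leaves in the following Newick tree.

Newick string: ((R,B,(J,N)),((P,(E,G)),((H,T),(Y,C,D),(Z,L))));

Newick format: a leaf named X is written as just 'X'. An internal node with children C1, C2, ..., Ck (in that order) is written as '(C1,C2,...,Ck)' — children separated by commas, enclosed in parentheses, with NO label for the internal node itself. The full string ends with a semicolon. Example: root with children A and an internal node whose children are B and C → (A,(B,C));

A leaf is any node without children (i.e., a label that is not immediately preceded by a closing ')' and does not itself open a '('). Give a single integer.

Answer: 14

Derivation:
Newick: ((R,B,(J,N)),((P,(E,G)),((H,T),(Y,C,D),(Z,L))));
Scan left-to-right; a leaf is any maximal label run not followed by '(':
  pos 2: leaf 'R' → count = 1
  pos 4: leaf 'B' → count = 2
  pos 7: leaf 'J' → count = 3
  pos 9: leaf 'N' → count = 4
  pos 15: leaf 'P' → count = 5
  pos 18: leaf 'E' → count = 6
  pos 20: leaf 'G' → count = 7
  pos 26: leaf 'H' → count = 8
  pos 28: leaf 'T' → count = 9
  pos 32: leaf 'Y' → count = 10
  pos 34: leaf 'C' → count = 11
  pos 36: leaf 'D' → count = 12
  pos 40: leaf 'Z' → count = 13
  pos 42: leaf 'L' → count = 14
Total leaves: 14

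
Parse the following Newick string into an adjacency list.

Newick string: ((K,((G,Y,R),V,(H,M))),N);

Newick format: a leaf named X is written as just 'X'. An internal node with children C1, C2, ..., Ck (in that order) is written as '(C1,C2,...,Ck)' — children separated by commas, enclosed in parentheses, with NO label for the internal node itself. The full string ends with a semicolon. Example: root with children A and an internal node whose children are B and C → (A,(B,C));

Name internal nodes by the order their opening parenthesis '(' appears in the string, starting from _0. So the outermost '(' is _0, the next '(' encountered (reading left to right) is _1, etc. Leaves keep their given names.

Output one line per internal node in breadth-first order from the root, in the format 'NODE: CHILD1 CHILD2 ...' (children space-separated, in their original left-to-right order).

Input: ((K,((G,Y,R),V,(H,M))),N);
Scanning left-to-right, naming '(' by encounter order:
  pos 0: '(' -> open internal node _0 (depth 1)
  pos 1: '(' -> open internal node _1 (depth 2)
  pos 4: '(' -> open internal node _2 (depth 3)
  pos 5: '(' -> open internal node _3 (depth 4)
  pos 11: ')' -> close internal node _3 (now at depth 3)
  pos 15: '(' -> open internal node _4 (depth 4)
  pos 19: ')' -> close internal node _4 (now at depth 3)
  pos 20: ')' -> close internal node _2 (now at depth 2)
  pos 21: ')' -> close internal node _1 (now at depth 1)
  pos 24: ')' -> close internal node _0 (now at depth 0)
Total internal nodes: 5
BFS adjacency from root:
  _0: _1 N
  _1: K _2
  _2: _3 V _4
  _3: G Y R
  _4: H M

Answer: _0: _1 N
_1: K _2
_2: _3 V _4
_3: G Y R
_4: H M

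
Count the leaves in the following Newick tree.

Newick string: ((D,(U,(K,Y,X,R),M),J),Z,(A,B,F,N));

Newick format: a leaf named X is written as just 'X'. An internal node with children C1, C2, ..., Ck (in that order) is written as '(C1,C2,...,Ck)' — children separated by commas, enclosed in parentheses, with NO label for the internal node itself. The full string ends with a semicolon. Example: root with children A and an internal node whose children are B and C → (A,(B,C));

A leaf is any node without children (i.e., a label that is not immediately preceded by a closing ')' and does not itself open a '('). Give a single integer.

Newick: ((D,(U,(K,Y,X,R),M),J),Z,(A,B,F,N));
Scan left-to-right; a leaf is any maximal label run not followed by '(':
  pos 2: leaf 'D' → count = 1
  pos 5: leaf 'U' → count = 2
  pos 8: leaf 'K' → count = 3
  pos 10: leaf 'Y' → count = 4
  pos 12: leaf 'X' → count = 5
  pos 14: leaf 'R' → count = 6
  pos 17: leaf 'M' → count = 7
  pos 20: leaf 'J' → count = 8
  pos 23: leaf 'Z' → count = 9
  pos 26: leaf 'A' → count = 10
  pos 28: leaf 'B' → count = 11
  pos 30: leaf 'F' → count = 12
  pos 32: leaf 'N' → count = 13
Total leaves: 13

Answer: 13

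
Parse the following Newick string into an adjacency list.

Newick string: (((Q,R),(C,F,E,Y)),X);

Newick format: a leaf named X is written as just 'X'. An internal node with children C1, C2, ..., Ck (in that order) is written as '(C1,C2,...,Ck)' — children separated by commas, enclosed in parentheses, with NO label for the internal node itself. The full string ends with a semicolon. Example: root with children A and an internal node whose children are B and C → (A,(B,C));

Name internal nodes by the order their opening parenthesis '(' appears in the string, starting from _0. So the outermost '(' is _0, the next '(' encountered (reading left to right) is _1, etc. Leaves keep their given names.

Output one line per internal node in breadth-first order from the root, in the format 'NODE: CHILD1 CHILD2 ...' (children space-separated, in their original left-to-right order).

Answer: _0: _1 X
_1: _2 _3
_2: Q R
_3: C F E Y

Derivation:
Input: (((Q,R),(C,F,E,Y)),X);
Scanning left-to-right, naming '(' by encounter order:
  pos 0: '(' -> open internal node _0 (depth 1)
  pos 1: '(' -> open internal node _1 (depth 2)
  pos 2: '(' -> open internal node _2 (depth 3)
  pos 6: ')' -> close internal node _2 (now at depth 2)
  pos 8: '(' -> open internal node _3 (depth 3)
  pos 16: ')' -> close internal node _3 (now at depth 2)
  pos 17: ')' -> close internal node _1 (now at depth 1)
  pos 20: ')' -> close internal node _0 (now at depth 0)
Total internal nodes: 4
BFS adjacency from root:
  _0: _1 X
  _1: _2 _3
  _2: Q R
  _3: C F E Y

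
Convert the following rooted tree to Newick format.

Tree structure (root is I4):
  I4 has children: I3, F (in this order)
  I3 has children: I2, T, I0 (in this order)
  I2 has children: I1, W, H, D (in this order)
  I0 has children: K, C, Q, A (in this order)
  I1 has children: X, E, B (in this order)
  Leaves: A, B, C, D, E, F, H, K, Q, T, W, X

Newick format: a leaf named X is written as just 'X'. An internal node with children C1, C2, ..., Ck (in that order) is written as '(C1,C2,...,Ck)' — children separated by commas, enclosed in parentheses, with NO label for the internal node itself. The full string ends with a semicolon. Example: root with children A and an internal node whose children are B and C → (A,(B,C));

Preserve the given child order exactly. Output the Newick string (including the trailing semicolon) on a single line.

Answer: ((((X,E,B),W,H,D),T,(K,C,Q,A)),F);

Derivation:
internal I4 with children ['I3', 'F']
  internal I3 with children ['I2', 'T', 'I0']
    internal I2 with children ['I1', 'W', 'H', 'D']
      internal I1 with children ['X', 'E', 'B']
        leaf 'X' → 'X'
        leaf 'E' → 'E'
        leaf 'B' → 'B'
      → '(X,E,B)'
      leaf 'W' → 'W'
      leaf 'H' → 'H'
      leaf 'D' → 'D'
    → '((X,E,B),W,H,D)'
    leaf 'T' → 'T'
    internal I0 with children ['K', 'C', 'Q', 'A']
      leaf 'K' → 'K'
      leaf 'C' → 'C'
      leaf 'Q' → 'Q'
      leaf 'A' → 'A'
    → '(K,C,Q,A)'
  → '(((X,E,B),W,H,D),T,(K,C,Q,A))'
  leaf 'F' → 'F'
→ '((((X,E,B),W,H,D),T,(K,C,Q,A)),F)'
Final: ((((X,E,B),W,H,D),T,(K,C,Q,A)),F);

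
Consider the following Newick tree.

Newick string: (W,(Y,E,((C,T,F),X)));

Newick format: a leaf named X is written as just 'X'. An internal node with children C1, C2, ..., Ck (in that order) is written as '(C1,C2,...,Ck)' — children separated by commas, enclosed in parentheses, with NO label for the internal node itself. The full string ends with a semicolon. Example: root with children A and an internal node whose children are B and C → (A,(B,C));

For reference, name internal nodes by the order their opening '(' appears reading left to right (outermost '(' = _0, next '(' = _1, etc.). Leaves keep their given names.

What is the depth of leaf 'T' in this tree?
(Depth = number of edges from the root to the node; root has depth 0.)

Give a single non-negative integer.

Answer: 4

Derivation:
Newick: (W,(Y,E,((C,T,F),X)));
Naming internals by '(' encounter order: outermost '(' = _0, next = _1, ...
Query node: T
Path from root: _0 -> _1 -> _2 -> _3 -> T
Depth of T: 4 (number of edges from root)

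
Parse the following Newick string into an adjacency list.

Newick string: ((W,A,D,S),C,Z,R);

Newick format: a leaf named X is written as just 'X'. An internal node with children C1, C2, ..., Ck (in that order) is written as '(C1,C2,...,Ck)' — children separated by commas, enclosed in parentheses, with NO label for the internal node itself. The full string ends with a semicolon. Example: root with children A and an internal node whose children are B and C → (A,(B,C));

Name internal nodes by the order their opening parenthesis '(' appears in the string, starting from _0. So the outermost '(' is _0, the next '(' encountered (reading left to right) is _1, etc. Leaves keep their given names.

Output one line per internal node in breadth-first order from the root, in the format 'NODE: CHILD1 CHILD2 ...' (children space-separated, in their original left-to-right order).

Input: ((W,A,D,S),C,Z,R);
Scanning left-to-right, naming '(' by encounter order:
  pos 0: '(' -> open internal node _0 (depth 1)
  pos 1: '(' -> open internal node _1 (depth 2)
  pos 9: ')' -> close internal node _1 (now at depth 1)
  pos 16: ')' -> close internal node _0 (now at depth 0)
Total internal nodes: 2
BFS adjacency from root:
  _0: _1 C Z R
  _1: W A D S

Answer: _0: _1 C Z R
_1: W A D S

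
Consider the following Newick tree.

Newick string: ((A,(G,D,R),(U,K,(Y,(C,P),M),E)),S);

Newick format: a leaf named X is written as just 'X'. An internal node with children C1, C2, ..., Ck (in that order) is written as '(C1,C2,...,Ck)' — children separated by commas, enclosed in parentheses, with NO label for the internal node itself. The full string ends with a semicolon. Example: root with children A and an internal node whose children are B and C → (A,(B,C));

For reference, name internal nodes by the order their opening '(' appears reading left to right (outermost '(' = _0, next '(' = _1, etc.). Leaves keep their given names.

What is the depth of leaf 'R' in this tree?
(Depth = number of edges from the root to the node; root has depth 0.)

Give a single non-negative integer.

Answer: 3

Derivation:
Newick: ((A,(G,D,R),(U,K,(Y,(C,P),M),E)),S);
Naming internals by '(' encounter order: outermost '(' = _0, next = _1, ...
Query node: R
Path from root: _0 -> _1 -> _2 -> R
Depth of R: 3 (number of edges from root)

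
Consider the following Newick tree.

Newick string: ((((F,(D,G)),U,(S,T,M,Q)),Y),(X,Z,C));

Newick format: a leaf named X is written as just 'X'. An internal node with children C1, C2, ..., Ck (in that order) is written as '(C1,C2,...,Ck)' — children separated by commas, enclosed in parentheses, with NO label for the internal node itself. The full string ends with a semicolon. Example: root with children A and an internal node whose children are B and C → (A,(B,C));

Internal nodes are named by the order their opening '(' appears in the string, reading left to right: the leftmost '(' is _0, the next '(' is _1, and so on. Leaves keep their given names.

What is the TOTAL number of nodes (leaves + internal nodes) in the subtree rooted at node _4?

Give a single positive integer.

Newick: ((((F,(D,G)),U,(S,T,M,Q)),Y),(X,Z,C));
Locate _4: it is the '(' at position 6 (the 5th '(' reading left to right).
Query: subtree rooted at _4
_4: subtree_size = 1 + 2
  D: subtree_size = 1 + 0
  G: subtree_size = 1 + 0
Total subtree size of _4: 3

Answer: 3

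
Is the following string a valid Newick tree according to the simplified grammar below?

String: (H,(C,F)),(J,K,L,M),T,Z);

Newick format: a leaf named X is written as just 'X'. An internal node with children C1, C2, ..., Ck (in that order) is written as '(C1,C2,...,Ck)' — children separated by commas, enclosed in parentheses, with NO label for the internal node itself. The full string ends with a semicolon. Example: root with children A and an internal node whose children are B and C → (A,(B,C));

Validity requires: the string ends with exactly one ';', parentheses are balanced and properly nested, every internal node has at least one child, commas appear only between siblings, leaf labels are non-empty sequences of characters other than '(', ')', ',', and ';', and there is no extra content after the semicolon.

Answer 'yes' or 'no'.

Input: (H,(C,F)),(J,K,L,M),T,Z);
Paren balance: 3 '(' vs 4 ')' MISMATCH
Ends with single ';': True
Full parse: FAILS (extra content after tree at pos 9)
Valid: False

Answer: no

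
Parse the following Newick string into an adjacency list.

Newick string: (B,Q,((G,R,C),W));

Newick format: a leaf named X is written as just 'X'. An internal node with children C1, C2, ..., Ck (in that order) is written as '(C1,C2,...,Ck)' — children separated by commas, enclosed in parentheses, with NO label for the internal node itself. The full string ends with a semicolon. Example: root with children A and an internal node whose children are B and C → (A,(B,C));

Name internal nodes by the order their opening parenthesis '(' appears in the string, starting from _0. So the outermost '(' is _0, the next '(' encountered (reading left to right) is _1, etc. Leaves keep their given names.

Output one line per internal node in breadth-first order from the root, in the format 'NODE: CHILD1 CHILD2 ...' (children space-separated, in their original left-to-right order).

Input: (B,Q,((G,R,C),W));
Scanning left-to-right, naming '(' by encounter order:
  pos 0: '(' -> open internal node _0 (depth 1)
  pos 5: '(' -> open internal node _1 (depth 2)
  pos 6: '(' -> open internal node _2 (depth 3)
  pos 12: ')' -> close internal node _2 (now at depth 2)
  pos 15: ')' -> close internal node _1 (now at depth 1)
  pos 16: ')' -> close internal node _0 (now at depth 0)
Total internal nodes: 3
BFS adjacency from root:
  _0: B Q _1
  _1: _2 W
  _2: G R C

Answer: _0: B Q _1
_1: _2 W
_2: G R C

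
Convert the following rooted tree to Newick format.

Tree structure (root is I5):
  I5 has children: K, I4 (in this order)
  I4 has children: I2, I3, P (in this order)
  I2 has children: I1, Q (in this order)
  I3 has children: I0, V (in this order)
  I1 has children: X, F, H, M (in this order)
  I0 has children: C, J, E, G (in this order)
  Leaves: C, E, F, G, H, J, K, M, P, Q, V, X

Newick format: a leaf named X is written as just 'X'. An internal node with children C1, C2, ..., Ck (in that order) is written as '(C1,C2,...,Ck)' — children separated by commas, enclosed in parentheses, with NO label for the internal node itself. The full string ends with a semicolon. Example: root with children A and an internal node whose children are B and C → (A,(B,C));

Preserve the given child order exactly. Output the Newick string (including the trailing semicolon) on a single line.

Answer: (K,(((X,F,H,M),Q),((C,J,E,G),V),P));

Derivation:
internal I5 with children ['K', 'I4']
  leaf 'K' → 'K'
  internal I4 with children ['I2', 'I3', 'P']
    internal I2 with children ['I1', 'Q']
      internal I1 with children ['X', 'F', 'H', 'M']
        leaf 'X' → 'X'
        leaf 'F' → 'F'
        leaf 'H' → 'H'
        leaf 'M' → 'M'
      → '(X,F,H,M)'
      leaf 'Q' → 'Q'
    → '((X,F,H,M),Q)'
    internal I3 with children ['I0', 'V']
      internal I0 with children ['C', 'J', 'E', 'G']
        leaf 'C' → 'C'
        leaf 'J' → 'J'
        leaf 'E' → 'E'
        leaf 'G' → 'G'
      → '(C,J,E,G)'
      leaf 'V' → 'V'
    → '((C,J,E,G),V)'
    leaf 'P' → 'P'
  → '(((X,F,H,M),Q),((C,J,E,G),V),P)'
→ '(K,(((X,F,H,M),Q),((C,J,E,G),V),P))'
Final: (K,(((X,F,H,M),Q),((C,J,E,G),V),P));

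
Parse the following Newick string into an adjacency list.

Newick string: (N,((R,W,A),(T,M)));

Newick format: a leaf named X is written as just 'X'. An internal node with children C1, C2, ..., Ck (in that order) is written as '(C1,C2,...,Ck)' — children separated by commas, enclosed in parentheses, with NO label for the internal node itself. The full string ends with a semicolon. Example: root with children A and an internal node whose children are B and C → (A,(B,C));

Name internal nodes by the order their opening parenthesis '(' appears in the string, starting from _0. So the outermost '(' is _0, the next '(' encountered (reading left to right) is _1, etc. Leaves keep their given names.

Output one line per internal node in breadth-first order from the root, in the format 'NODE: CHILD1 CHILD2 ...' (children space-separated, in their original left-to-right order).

Answer: _0: N _1
_1: _2 _3
_2: R W A
_3: T M

Derivation:
Input: (N,((R,W,A),(T,M)));
Scanning left-to-right, naming '(' by encounter order:
  pos 0: '(' -> open internal node _0 (depth 1)
  pos 3: '(' -> open internal node _1 (depth 2)
  pos 4: '(' -> open internal node _2 (depth 3)
  pos 10: ')' -> close internal node _2 (now at depth 2)
  pos 12: '(' -> open internal node _3 (depth 3)
  pos 16: ')' -> close internal node _3 (now at depth 2)
  pos 17: ')' -> close internal node _1 (now at depth 1)
  pos 18: ')' -> close internal node _0 (now at depth 0)
Total internal nodes: 4
BFS adjacency from root:
  _0: N _1
  _1: _2 _3
  _2: R W A
  _3: T M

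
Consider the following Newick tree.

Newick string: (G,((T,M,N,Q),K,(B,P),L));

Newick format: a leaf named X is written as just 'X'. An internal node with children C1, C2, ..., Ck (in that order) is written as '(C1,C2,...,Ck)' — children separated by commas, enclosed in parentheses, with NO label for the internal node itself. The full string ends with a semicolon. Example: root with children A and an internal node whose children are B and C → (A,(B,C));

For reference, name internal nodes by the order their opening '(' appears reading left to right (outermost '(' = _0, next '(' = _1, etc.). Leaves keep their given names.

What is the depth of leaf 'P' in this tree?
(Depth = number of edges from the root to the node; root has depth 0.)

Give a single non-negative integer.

Answer: 3

Derivation:
Newick: (G,((T,M,N,Q),K,(B,P),L));
Naming internals by '(' encounter order: outermost '(' = _0, next = _1, ...
Query node: P
Path from root: _0 -> _1 -> _3 -> P
Depth of P: 3 (number of edges from root)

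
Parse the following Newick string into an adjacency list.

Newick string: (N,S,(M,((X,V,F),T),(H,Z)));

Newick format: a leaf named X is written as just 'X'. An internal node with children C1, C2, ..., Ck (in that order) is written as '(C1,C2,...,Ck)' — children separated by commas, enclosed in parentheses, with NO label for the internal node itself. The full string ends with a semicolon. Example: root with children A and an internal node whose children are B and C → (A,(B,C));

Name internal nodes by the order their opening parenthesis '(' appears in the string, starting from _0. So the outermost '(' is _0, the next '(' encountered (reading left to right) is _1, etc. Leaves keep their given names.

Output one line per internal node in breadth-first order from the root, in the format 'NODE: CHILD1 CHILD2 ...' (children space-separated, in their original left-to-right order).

Answer: _0: N S _1
_1: M _2 _4
_2: _3 T
_4: H Z
_3: X V F

Derivation:
Input: (N,S,(M,((X,V,F),T),(H,Z)));
Scanning left-to-right, naming '(' by encounter order:
  pos 0: '(' -> open internal node _0 (depth 1)
  pos 5: '(' -> open internal node _1 (depth 2)
  pos 8: '(' -> open internal node _2 (depth 3)
  pos 9: '(' -> open internal node _3 (depth 4)
  pos 15: ')' -> close internal node _3 (now at depth 3)
  pos 18: ')' -> close internal node _2 (now at depth 2)
  pos 20: '(' -> open internal node _4 (depth 3)
  pos 24: ')' -> close internal node _4 (now at depth 2)
  pos 25: ')' -> close internal node _1 (now at depth 1)
  pos 26: ')' -> close internal node _0 (now at depth 0)
Total internal nodes: 5
BFS adjacency from root:
  _0: N S _1
  _1: M _2 _4
  _2: _3 T
  _4: H Z
  _3: X V F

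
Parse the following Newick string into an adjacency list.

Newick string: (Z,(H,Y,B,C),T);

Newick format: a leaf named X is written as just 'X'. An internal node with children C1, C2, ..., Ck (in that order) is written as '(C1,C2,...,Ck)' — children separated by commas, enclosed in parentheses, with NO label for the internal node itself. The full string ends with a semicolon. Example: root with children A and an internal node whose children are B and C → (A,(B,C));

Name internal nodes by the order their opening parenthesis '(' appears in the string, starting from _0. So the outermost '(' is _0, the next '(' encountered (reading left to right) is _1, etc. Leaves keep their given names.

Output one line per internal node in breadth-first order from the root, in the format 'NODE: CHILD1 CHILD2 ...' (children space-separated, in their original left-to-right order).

Answer: _0: Z _1 T
_1: H Y B C

Derivation:
Input: (Z,(H,Y,B,C),T);
Scanning left-to-right, naming '(' by encounter order:
  pos 0: '(' -> open internal node _0 (depth 1)
  pos 3: '(' -> open internal node _1 (depth 2)
  pos 11: ')' -> close internal node _1 (now at depth 1)
  pos 14: ')' -> close internal node _0 (now at depth 0)
Total internal nodes: 2
BFS adjacency from root:
  _0: Z _1 T
  _1: H Y B C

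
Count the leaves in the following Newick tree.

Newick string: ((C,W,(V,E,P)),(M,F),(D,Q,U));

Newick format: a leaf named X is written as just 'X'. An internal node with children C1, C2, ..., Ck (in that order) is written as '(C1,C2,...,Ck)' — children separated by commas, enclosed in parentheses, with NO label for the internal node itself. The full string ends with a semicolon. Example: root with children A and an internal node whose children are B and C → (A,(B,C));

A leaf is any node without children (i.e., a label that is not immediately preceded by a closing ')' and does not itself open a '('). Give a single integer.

Answer: 10

Derivation:
Newick: ((C,W,(V,E,P)),(M,F),(D,Q,U));
Scan left-to-right; a leaf is any maximal label run not followed by '(':
  pos 2: leaf 'C' → count = 1
  pos 4: leaf 'W' → count = 2
  pos 7: leaf 'V' → count = 3
  pos 9: leaf 'E' → count = 4
  pos 11: leaf 'P' → count = 5
  pos 16: leaf 'M' → count = 6
  pos 18: leaf 'F' → count = 7
  pos 22: leaf 'D' → count = 8
  pos 24: leaf 'Q' → count = 9
  pos 26: leaf 'U' → count = 10
Total leaves: 10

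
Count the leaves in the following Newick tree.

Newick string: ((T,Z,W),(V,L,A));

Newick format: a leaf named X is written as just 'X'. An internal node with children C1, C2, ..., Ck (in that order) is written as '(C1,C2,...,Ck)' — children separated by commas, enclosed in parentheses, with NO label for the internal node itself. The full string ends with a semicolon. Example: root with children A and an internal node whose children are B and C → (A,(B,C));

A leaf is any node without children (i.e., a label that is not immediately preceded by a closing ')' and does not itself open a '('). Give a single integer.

Answer: 6

Derivation:
Newick: ((T,Z,W),(V,L,A));
Scan left-to-right; a leaf is any maximal label run not followed by '(':
  pos 2: leaf 'T' → count = 1
  pos 4: leaf 'Z' → count = 2
  pos 6: leaf 'W' → count = 3
  pos 10: leaf 'V' → count = 4
  pos 12: leaf 'L' → count = 5
  pos 14: leaf 'A' → count = 6
Total leaves: 6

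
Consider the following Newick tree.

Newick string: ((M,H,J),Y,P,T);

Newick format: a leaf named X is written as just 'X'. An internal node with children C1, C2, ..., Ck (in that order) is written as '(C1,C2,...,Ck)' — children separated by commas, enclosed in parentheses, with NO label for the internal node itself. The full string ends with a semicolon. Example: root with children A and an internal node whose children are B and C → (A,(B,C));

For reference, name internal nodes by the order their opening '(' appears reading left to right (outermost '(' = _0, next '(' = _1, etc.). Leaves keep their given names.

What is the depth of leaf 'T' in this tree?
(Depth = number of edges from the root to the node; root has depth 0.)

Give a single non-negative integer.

Newick: ((M,H,J),Y,P,T);
Naming internals by '(' encounter order: outermost '(' = _0, next = _1, ...
Query node: T
Path from root: _0 -> T
Depth of T: 1 (number of edges from root)

Answer: 1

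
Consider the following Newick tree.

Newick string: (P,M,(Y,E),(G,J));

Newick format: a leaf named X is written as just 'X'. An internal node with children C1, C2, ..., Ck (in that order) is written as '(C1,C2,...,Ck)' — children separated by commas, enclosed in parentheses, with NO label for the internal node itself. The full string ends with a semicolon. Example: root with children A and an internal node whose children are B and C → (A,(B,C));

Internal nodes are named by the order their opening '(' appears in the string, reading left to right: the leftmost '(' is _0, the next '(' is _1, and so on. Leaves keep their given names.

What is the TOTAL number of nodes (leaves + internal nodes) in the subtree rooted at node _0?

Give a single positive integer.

Newick: (P,M,(Y,E),(G,J));
Locate _0: it is the '(' at position 0 (the 1st '(' reading left to right).
Query: subtree rooted at _0
_0: subtree_size = 1 + 8
  P: subtree_size = 1 + 0
  M: subtree_size = 1 + 0
  _1: subtree_size = 1 + 2
    Y: subtree_size = 1 + 0
    E: subtree_size = 1 + 0
  _2: subtree_size = 1 + 2
    G: subtree_size = 1 + 0
    J: subtree_size = 1 + 0
Total subtree size of _0: 9

Answer: 9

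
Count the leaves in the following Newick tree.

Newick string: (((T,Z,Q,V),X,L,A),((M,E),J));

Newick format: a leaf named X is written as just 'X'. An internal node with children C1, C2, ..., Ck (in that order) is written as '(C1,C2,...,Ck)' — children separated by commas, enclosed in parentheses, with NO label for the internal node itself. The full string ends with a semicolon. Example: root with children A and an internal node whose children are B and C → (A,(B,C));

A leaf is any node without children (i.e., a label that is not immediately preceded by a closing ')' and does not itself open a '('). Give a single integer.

Answer: 10

Derivation:
Newick: (((T,Z,Q,V),X,L,A),((M,E),J));
Scan left-to-right; a leaf is any maximal label run not followed by '(':
  pos 3: leaf 'T' → count = 1
  pos 5: leaf 'Z' → count = 2
  pos 7: leaf 'Q' → count = 3
  pos 9: leaf 'V' → count = 4
  pos 12: leaf 'X' → count = 5
  pos 14: leaf 'L' → count = 6
  pos 16: leaf 'A' → count = 7
  pos 21: leaf 'M' → count = 8
  pos 23: leaf 'E' → count = 9
  pos 26: leaf 'J' → count = 10
Total leaves: 10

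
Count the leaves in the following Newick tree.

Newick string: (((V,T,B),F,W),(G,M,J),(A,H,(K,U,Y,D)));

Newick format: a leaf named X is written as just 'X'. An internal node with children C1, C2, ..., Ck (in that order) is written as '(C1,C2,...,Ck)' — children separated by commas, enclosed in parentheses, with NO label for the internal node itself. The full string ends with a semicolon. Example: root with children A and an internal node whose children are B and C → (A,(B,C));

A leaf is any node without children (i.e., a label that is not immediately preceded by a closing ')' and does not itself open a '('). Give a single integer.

Answer: 14

Derivation:
Newick: (((V,T,B),F,W),(G,M,J),(A,H,(K,U,Y,D)));
Scan left-to-right; a leaf is any maximal label run not followed by '(':
  pos 3: leaf 'V' → count = 1
  pos 5: leaf 'T' → count = 2
  pos 7: leaf 'B' → count = 3
  pos 10: leaf 'F' → count = 4
  pos 12: leaf 'W' → count = 5
  pos 16: leaf 'G' → count = 6
  pos 18: leaf 'M' → count = 7
  pos 20: leaf 'J' → count = 8
  pos 24: leaf 'A' → count = 9
  pos 26: leaf 'H' → count = 10
  pos 29: leaf 'K' → count = 11
  pos 31: leaf 'U' → count = 12
  pos 33: leaf 'Y' → count = 13
  pos 35: leaf 'D' → count = 14
Total leaves: 14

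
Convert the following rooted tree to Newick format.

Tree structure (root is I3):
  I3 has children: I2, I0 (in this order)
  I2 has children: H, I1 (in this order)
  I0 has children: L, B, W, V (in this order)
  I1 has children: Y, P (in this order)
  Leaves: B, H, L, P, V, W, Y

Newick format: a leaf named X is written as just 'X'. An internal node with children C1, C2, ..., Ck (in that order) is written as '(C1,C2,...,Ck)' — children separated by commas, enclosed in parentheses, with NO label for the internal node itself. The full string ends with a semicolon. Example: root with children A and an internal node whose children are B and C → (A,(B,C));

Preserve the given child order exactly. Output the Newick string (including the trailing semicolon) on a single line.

Answer: ((H,(Y,P)),(L,B,W,V));

Derivation:
internal I3 with children ['I2', 'I0']
  internal I2 with children ['H', 'I1']
    leaf 'H' → 'H'
    internal I1 with children ['Y', 'P']
      leaf 'Y' → 'Y'
      leaf 'P' → 'P'
    → '(Y,P)'
  → '(H,(Y,P))'
  internal I0 with children ['L', 'B', 'W', 'V']
    leaf 'L' → 'L'
    leaf 'B' → 'B'
    leaf 'W' → 'W'
    leaf 'V' → 'V'
  → '(L,B,W,V)'
→ '((H,(Y,P)),(L,B,W,V))'
Final: ((H,(Y,P)),(L,B,W,V));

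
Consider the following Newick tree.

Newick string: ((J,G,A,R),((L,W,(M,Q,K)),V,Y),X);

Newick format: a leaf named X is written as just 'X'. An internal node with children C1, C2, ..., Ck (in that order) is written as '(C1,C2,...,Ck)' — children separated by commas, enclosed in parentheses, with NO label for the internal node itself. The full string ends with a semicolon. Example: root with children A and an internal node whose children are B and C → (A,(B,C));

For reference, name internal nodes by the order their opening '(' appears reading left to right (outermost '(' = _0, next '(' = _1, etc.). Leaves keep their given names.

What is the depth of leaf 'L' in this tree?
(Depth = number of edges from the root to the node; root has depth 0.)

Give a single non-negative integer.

Answer: 3

Derivation:
Newick: ((J,G,A,R),((L,W,(M,Q,K)),V,Y),X);
Naming internals by '(' encounter order: outermost '(' = _0, next = _1, ...
Query node: L
Path from root: _0 -> _2 -> _3 -> L
Depth of L: 3 (number of edges from root)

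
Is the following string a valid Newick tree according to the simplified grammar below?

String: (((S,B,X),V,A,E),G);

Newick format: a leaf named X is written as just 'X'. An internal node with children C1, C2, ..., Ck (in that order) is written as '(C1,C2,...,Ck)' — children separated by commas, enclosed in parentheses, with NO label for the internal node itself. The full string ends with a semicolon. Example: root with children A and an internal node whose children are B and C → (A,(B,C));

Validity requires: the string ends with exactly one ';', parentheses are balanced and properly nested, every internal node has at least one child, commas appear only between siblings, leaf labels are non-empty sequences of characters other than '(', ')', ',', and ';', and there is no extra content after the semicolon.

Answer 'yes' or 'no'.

Answer: yes

Derivation:
Input: (((S,B,X),V,A,E),G);
Paren balance: 3 '(' vs 3 ')' OK
Ends with single ';': True
Full parse: OK
Valid: True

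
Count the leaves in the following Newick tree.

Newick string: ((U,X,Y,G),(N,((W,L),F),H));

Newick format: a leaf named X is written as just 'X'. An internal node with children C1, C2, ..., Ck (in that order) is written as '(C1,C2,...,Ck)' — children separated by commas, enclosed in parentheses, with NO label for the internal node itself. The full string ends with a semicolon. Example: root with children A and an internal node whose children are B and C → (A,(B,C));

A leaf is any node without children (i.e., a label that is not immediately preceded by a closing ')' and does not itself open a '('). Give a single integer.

Answer: 9

Derivation:
Newick: ((U,X,Y,G),(N,((W,L),F),H));
Scan left-to-right; a leaf is any maximal label run not followed by '(':
  pos 2: leaf 'U' → count = 1
  pos 4: leaf 'X' → count = 2
  pos 6: leaf 'Y' → count = 3
  pos 8: leaf 'G' → count = 4
  pos 12: leaf 'N' → count = 5
  pos 16: leaf 'W' → count = 6
  pos 18: leaf 'L' → count = 7
  pos 21: leaf 'F' → count = 8
  pos 24: leaf 'H' → count = 9
Total leaves: 9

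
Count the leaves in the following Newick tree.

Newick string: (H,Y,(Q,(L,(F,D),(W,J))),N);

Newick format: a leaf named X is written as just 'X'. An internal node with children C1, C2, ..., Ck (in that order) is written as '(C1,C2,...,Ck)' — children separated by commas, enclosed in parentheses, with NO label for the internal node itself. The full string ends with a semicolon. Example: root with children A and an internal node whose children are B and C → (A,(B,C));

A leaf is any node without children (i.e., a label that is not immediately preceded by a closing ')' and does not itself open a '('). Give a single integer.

Answer: 9

Derivation:
Newick: (H,Y,(Q,(L,(F,D),(W,J))),N);
Scan left-to-right; a leaf is any maximal label run not followed by '(':
  pos 1: leaf 'H' → count = 1
  pos 3: leaf 'Y' → count = 2
  pos 6: leaf 'Q' → count = 3
  pos 9: leaf 'L' → count = 4
  pos 12: leaf 'F' → count = 5
  pos 14: leaf 'D' → count = 6
  pos 18: leaf 'W' → count = 7
  pos 20: leaf 'J' → count = 8
  pos 25: leaf 'N' → count = 9
Total leaves: 9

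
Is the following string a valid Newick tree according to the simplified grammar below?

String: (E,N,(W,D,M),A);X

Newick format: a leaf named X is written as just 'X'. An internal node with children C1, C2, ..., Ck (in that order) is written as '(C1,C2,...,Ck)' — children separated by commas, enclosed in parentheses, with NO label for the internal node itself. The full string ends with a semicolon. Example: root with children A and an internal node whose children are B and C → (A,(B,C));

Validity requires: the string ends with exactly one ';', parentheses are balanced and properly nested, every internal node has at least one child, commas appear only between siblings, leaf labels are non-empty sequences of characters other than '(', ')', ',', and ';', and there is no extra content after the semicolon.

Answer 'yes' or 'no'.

Input: (E,N,(W,D,M),A);X
Paren balance: 2 '(' vs 2 ')' OK
Ends with single ';': False
Full parse: FAILS (must end with ;)
Valid: False

Answer: no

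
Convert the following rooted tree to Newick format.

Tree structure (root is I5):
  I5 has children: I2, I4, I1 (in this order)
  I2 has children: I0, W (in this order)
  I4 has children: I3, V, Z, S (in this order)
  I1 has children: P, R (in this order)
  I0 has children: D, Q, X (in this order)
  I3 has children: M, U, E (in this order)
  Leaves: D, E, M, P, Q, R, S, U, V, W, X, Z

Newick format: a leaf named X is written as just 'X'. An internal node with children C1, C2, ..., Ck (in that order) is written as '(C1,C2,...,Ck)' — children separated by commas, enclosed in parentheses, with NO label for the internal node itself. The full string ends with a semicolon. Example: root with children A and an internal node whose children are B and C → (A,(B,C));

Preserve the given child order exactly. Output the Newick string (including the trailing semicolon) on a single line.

internal I5 with children ['I2', 'I4', 'I1']
  internal I2 with children ['I0', 'W']
    internal I0 with children ['D', 'Q', 'X']
      leaf 'D' → 'D'
      leaf 'Q' → 'Q'
      leaf 'X' → 'X'
    → '(D,Q,X)'
    leaf 'W' → 'W'
  → '((D,Q,X),W)'
  internal I4 with children ['I3', 'V', 'Z', 'S']
    internal I3 with children ['M', 'U', 'E']
      leaf 'M' → 'M'
      leaf 'U' → 'U'
      leaf 'E' → 'E'
    → '(M,U,E)'
    leaf 'V' → 'V'
    leaf 'Z' → 'Z'
    leaf 'S' → 'S'
  → '((M,U,E),V,Z,S)'
  internal I1 with children ['P', 'R']
    leaf 'P' → 'P'
    leaf 'R' → 'R'
  → '(P,R)'
→ '(((D,Q,X),W),((M,U,E),V,Z,S),(P,R))'
Final: (((D,Q,X),W),((M,U,E),V,Z,S),(P,R));

Answer: (((D,Q,X),W),((M,U,E),V,Z,S),(P,R));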